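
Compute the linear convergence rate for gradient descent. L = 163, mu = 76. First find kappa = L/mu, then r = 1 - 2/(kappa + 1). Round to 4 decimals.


Step 1: Compute the condition number.
kappa = L/mu = 163/76 = 2.1447
Step 2: Compute the convergence rate.
r = 1 - 2/(kappa + 1) = 1 - 2*mu/(L + mu) = (L - mu)/(L + mu) = 87/239 = 0.364


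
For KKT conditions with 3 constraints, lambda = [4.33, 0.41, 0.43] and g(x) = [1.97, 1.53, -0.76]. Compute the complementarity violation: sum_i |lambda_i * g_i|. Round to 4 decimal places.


KKT complementary slackness check:
lambda_1 * g_1 = 4.33 * 1.97 = 8.5301
lambda_2 * g_2 = 0.41 * 1.53 = 0.6273
lambda_3 * g_3 = 0.43 * -0.76 = -0.3268
Total violation = 8.5301 + 0.6273 + 0.3268 = 9.4842


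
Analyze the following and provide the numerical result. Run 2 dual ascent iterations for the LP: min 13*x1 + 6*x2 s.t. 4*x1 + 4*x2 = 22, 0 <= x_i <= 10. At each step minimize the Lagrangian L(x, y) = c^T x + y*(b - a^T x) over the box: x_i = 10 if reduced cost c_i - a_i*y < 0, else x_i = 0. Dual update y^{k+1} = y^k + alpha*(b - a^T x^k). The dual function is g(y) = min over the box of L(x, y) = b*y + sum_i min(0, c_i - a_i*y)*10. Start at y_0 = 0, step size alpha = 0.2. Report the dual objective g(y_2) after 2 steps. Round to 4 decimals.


Dual ascent for LP: min 13*x1 + 6*x2, 4*x1 + 4*x2 = 22, 0 <= x_i <= 10
Step 1: y^k = 0.0, reduced costs: (13.0, 6.0)
  x^k = (0.0, 0.0), subgradient = b - a^T x = 22.0
  y^{k+1} = 0.0 + 0.2*22.0 = 4.4
Step 2: y^k = 4.4, reduced costs: (-4.6, -11.6)
  x^k = (10.0, 10.0), subgradient = b - a^T x = -58.0
  y^{k+1} = 4.4 + 0.2*-58.0 = -7.2
Dual objective at y_2 = -7.2: reduced costs (41.8, 34.8), box minimizer x = (0.0, 0.0)
g(y_2) = b*y + (c1 - a1*y)*x1 + (c2 - a2*y)*x2 = 22*(-7.2) + 41.8*0.0 + 34.8*0.0 = -158.4 + 0.0 + 0.0 = -158.4


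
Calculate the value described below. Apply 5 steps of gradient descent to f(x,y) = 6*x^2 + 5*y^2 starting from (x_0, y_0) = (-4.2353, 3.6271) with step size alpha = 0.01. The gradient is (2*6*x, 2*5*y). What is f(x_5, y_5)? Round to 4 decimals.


Gradient descent on f(x,y) = 6*x^2 + 5*y^2.
Starting point: (-4.2353, 3.6271), alpha = 0.01
Step 1: grad_x = 2*6*-4.2353 = -50.8236, grad_y = 2*5*3.6271 = 36.271
  x_1 = -4.2353 - 0.01*-50.8236 = -3.7271
  y_1 = 3.6271 - 0.01*36.271 = 3.2644
Step 2: grad_x = 2*6*-3.7271 = -44.7248, grad_y = 2*5*3.2644 = 32.6439
  x_2 = -3.7271 - 0.01*-44.7248 = -3.2798
  y_2 = 3.2644 - 0.01*32.6439 = 2.938
Step 3: grad_x = 2*6*-3.2798 = -39.3578, grad_y = 2*5*2.938 = 29.3795
  x_3 = -3.2798 - 0.01*-39.3578 = -2.8862
  y_3 = 2.938 - 0.01*29.3795 = 2.6442
Step 4: grad_x = 2*6*-2.8862 = -34.6349, grad_y = 2*5*2.6442 = 26.4416
  x_4 = -2.8862 - 0.01*-34.6349 = -2.5399
  y_4 = 2.6442 - 0.01*26.4416 = 2.3797
Step 5: grad_x = 2*6*-2.5399 = -30.4787, grad_y = 2*5*2.3797 = 23.7974
  x_5 = -2.5399 - 0.01*-30.4787 = -2.2351
  y_5 = 2.3797 - 0.01*23.7974 = 2.1418
f(-2.2351, 2.1418) = 6*(-2.2351)^2 + 5*2.1418^2 = 52.9099


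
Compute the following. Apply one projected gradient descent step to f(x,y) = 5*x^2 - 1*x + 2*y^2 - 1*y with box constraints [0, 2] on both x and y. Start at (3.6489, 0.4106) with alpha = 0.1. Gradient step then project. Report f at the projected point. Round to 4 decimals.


Step 1: Compute gradient at (3.6489, 0.4106).
grad_x = 2*5*3.6489 - 1 = 35.489
grad_y = 2*2*0.4106 - 1 = 0.6424
Step 2: Gradient step.
x_raw = 3.6489 - 0.1*35.489 = 0.1
y_raw = 0.4106 - 0.1*0.6424 = 0.3464
Step 3: Project onto [0, 2].
x_proj = clip(0.1) = 0.1
y_proj = clip(0.3464) = 0.3464
Step 4: Evaluate f.
f(0.1, 0.3464) = -0.1564


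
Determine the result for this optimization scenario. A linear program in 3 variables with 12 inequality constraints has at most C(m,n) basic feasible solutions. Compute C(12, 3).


Each vertex corresponds to some choice of n active constraints out of m, so the number of vertices is at most C(m, n) = m! / (n!(m-n)!).
m = 12, n = 3
Numerator: 12 * 11 * 10
Denominator: 3! = 6
C(12, 3) = 220


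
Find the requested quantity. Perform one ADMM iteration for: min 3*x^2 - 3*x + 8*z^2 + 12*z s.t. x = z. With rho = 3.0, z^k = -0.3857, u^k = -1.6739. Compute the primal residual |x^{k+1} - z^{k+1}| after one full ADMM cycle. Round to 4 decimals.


ADMM iteration with rho = 3.0, z^k = -0.3857, u^k = -1.6739
Step 1: x-update.
Minimize 3*x^2 - 3*x + (3.0/2)*(x + 0.3857 - 1.6739)^2
FOC: (2*3 + 3.0)*x = 3 + 3.0*(-0.3857 + 1.6739)
x^{k+1} = 0.7627
Step 2: z-update.
Minimize 8*z^2 + 12*z + (3.0/2)*(0.7627 - z - 1.6739)^2
FOC: (2*8 + 3.0)*z = -12 + 3.0*(0.7627 - 1.6739)
z^{k+1} = -0.7754
Step 3: u-update.
u^{k+1} = -1.6739 + 0.7627 + 0.7754 = -0.1357
Step 4: Primal residual = |0.7627 + 0.7754| = 1.5382


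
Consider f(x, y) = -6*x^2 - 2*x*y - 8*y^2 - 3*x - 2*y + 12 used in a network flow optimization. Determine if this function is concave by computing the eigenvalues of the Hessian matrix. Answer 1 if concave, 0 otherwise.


The Hessian of f(x,y) = -6*x^2 - 2*x*y - 8*y^2 - 3*x - 2*y + 12 is:
H = [[-12, -2], [-2, -16]]
Trace = -12 - 16 = -28
Determinant = -12*-16 - (-2)^2 = 188
Discriminant = (-28)^2 - 4*188 = 32.0
Eigenvalues: lambda_1 = -16.8284, lambda_2 = -11.1716
The function is concave.

1


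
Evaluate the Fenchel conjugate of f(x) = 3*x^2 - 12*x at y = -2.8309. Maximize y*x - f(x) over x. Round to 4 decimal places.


f*(y) = sup_x {y*x - a*x^2 - b*x} = sup_x {(y-b)*x - a*x^2}
FOC: (y - b) - 2a*x = 0 => x* = (y - b)/(2a)
x* = (-2.8309 + 12)/(2*3) = 1.5282
f*(-2.8309) = (y-b)^2/(4a) = (-2.8309 + 12)^2/(4*3)
= 84.0724/12 = 7.006


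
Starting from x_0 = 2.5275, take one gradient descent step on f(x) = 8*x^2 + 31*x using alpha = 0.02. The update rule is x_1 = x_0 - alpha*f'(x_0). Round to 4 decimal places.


We compute the gradient at x_0 and apply the update.
f'(x) = 16*x + 31
f'(2.5275) = 16*2.5275 + 31 = 71.44
x_1 = 2.5275 - 0.02*71.44 = 1.0987


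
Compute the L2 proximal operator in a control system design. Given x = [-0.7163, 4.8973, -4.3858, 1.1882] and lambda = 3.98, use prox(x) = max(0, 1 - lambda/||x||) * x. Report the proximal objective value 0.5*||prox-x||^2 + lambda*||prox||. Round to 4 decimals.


Step 1: Compute ||x||.
||x|| = 6.7189
Step 2: Compute scaling factor.
scale = max(0, 1 - 3.98/6.7189) = 0.4076
Step 3: prox(x) = [-0.292, 1.9963, -1.7878, 0.4844]
||prox(x)|| = 2.7389
Step 4: Proximal objective.
0.5*||prox-x||^2 = 7.9202
lambda*||prox|| = 10.9008
Total = 18.821


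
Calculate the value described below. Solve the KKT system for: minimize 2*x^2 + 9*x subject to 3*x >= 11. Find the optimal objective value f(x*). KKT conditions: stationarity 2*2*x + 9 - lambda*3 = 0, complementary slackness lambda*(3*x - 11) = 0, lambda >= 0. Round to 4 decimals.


Step 1: Try lambda = 0 (constraint inactive).
x_unc = -9/(2*2) = -2.25
Check: 3*-2.25 = -6.75 < 11 -- violated!
Step 2: Constraint must be active: 3*x = 11
x* = 11/3 = 3.6667 (rounded; the exact value 11/3 is used below)
lambda = (2*2*(11/3) + 9)/3 = 7.8889
Step 3: Compute optimal value.
f(x*) = 2*(11/3)^2 + 9*(11/3) = 59.8889


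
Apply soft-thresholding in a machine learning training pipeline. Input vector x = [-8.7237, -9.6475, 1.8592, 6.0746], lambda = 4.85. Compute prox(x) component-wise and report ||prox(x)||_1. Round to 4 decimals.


Soft-thresholding with lambda = 4.85:
prox(-8.7237) = sign(-8.7237)*max(|-8.7237| - 4.85, 0) = -3.8737
prox(-9.6475) = sign(-9.6475)*max(|-9.6475| - 4.85, 0) = -4.7975
prox(1.8592) = sign(1.8592)*max(|1.8592| - 4.85, 0) = 0.0
prox(6.0746) = sign(6.0746)*max(|6.0746| - 4.85, 0) = 1.2246
prox(x) = [-3.8737, -4.7975, 0.0, 1.2246]
||prox(x)||_1 = 3.8737 + 4.7975 + 0.0 + 1.2246 = 9.8958


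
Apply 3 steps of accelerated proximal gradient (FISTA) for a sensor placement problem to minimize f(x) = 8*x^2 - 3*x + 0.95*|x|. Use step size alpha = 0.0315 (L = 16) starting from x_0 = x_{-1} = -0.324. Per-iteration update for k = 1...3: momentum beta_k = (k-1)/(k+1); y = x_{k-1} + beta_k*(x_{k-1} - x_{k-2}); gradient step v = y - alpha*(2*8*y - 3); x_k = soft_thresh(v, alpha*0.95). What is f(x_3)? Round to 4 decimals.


FISTA on f(x) = 8*x^2 - 3*x + 0.95*|x|
L = 16, alpha = 0.0315
Iteration 1: beta = 0.0, y = -0.324 + 0.0*(-0.324 + 0.324) = -0.324
  grad(y) = -8.184, v = y - alpha*grad = -0.0662
  prox(v) = soft_thresh(-0.0662, 0.0299) = -0.0363
Iteration 2: beta = 0.3333, y = -0.0363 + 0.3333*(-0.0363 + 0.324) = 0.0596
  grad(y) = -2.046, v = y - alpha*grad = 0.1241
  prox(v) = soft_thresh(0.1241, 0.0299) = 0.0942
Iteration 3: beta = 0.5, y = 0.0942 + 0.5*(0.0942 + 0.0363) = 0.1594
  grad(y) = -0.4502, v = y - alpha*grad = 0.1735
  prox(v) = soft_thresh(0.1735, 0.0299) = 0.1436
f(x_3) = 8*0.1436^2 - 3*0.1436 + 0.95*|0.1436| = -0.1294


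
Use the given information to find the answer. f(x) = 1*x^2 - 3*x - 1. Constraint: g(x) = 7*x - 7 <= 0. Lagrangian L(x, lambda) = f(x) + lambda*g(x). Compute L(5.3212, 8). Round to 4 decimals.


Step 1: Evaluate f(x).
f(5.3212) = 1*5.3212^2 - 3*5.3212 - 1 = 11.3516
Step 2: Evaluate g(x).
g(5.3212) = 7*5.3212 - 7 = 30.2484
Step 3: Compute Lagrangian.
L = 11.3516 + 8*30.2484 = 253.3388


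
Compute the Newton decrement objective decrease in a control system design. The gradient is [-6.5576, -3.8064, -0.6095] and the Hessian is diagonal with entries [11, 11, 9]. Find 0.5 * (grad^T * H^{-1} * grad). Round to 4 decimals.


Step 1: H is diagonal, so H^(-1) * g = [-0.5961, -0.346, -0.0677].
Step 2: g^T H^(-1) g = sum_i g_i^2 / H_ii
  = (-6.5576)^2/11 + (-3.8064)^2/11 + (-0.6095)^2/9
  = 3.9093 + 1.3172 + 0.0413 = 5.2677
Step 3: Objective decrease = 0.5 * g^T H^(-1) g = 2.6339


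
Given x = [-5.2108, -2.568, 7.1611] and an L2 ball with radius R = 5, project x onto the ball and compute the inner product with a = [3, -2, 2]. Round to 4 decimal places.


Step 1: Compute ||x|| (intermediates to 6 decimals).
||x|| = sqrt((-5.2108)^2 + (-2.568)^2 + 7.1611^2) = 9.221085
Step 2: Project.
Since ||x|| > R, scale = R/||x|| = 5/9.221085 = 0.542236, proj(x) = scale * x
proj(x) = [-2.825483, -1.392462, 3.883006]
Step 3: Dot product.
a^T * proj(x) = 3*(-2.825483) - 2*(-1.392462) + 2*3.883006 = 2.0745


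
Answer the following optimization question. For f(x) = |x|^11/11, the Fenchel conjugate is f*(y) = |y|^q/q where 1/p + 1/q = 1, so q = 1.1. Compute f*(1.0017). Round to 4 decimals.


The conjugate exponent q satisfies 1/p + 1/q = 1.
p = 11, so q = 11/(11 - 1) = 1.1
|y|^q = 1.0017^1.1 = 1.0019
f*(1.0017) = 1.0019 / 1.1 = 0.9108


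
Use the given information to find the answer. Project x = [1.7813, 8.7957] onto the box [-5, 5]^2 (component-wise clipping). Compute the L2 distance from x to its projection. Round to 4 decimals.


Project each component onto [-5, 5].
clip(1.7813) = 1.7813, clip(8.7957) = 5.0
Projection = [1.7813, 5.0]
Squared diffs: [0.0, 14.4073]
Distance = sqrt(14.4073) = 3.7957


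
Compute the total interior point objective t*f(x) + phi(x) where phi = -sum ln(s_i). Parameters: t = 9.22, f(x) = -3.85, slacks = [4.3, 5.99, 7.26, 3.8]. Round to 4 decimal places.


Step 1: Compute log-barrier.
ln values: [1.4586, 1.7901, 1.9824, 1.335]
phi = -(1.4586 + 1.7901 + 1.9824 + 1.335) = -6.5661
Step 2: Compute augmented objective.
t*f(x) = 9.22*-3.85 = -35.497
Total = -35.497 - 6.5661 = -42.0631


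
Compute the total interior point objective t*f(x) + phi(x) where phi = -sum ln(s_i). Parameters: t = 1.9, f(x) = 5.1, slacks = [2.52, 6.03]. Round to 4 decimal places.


Step 1: Compute log-barrier.
ln values: [0.9243, 1.7967]
phi = -(0.9243 + 1.7967) = -2.721
Step 2: Compute augmented objective.
t*f(x) = 1.9*5.1 = 9.69
Total = 9.69 - 2.721 = 6.969


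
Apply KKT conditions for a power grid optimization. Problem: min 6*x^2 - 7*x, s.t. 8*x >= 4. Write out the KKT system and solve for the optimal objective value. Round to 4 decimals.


Step 1: Try lambda = 0 (constraint inactive).
Stationarity: 2*6*x - 7 = 0
x* = 7/(2*6) = 7/12 = 0.5833 (rounded; the exact value 7/12 is used below)
Check constraint: 8*0.5833 = 4.6664 >= 4 -- satisfied.
Step 2: Compute optimal value.
f(x*) = 6*(7/12)^2 - 7*(7/12) = -2.0417


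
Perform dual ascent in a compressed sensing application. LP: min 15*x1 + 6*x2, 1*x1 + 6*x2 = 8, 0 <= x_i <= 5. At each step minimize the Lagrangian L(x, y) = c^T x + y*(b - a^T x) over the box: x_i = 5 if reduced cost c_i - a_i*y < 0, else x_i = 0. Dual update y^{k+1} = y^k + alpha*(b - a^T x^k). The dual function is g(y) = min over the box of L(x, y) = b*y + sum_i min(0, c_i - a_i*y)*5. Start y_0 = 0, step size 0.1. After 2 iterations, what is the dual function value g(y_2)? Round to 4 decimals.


Dual ascent for LP: min 15*x1 + 6*x2, 1*x1 + 6*x2 = 8, 0 <= x_i <= 5
Step 1: y^k = 0.0, reduced costs: (15.0, 6.0)
  x^k = (0.0, 0.0), subgradient = b - a^T x = 8.0
  y^{k+1} = 0.0 + 0.1*8.0 = 0.8
Step 2: y^k = 0.8, reduced costs: (14.2, 1.2)
  x^k = (0.0, 0.0), subgradient = b - a^T x = 8.0
  y^{k+1} = 0.8 + 0.1*8.0 = 1.6
Dual objective at y_2 = 1.6: reduced costs (13.4, -3.6), box minimizer x = (0.0, 5.0)
g(y_2) = b*y + (c1 - a1*y)*x1 + (c2 - a2*y)*x2 = 8*1.6 + 13.4*0.0 + (-3.6)*5.0 = 12.8 + 0.0 - 18.0 = -5.2


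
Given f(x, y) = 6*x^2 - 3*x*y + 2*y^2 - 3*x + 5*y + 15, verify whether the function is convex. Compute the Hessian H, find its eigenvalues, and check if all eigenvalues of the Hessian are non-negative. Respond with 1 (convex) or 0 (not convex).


The Hessian of f(x,y) = 6*x^2 - 3*x*y + 2*y^2 - 3*x + 5*y + 15 is:
H = [[12, -3], [-3, 4]]
Trace = 12 + 4 = 16
Determinant = 12*4 - (-3)^2 = 39
Discriminant = (16)^2 - 4*39 = 100.0
Eigenvalues: lambda_1 = 3.0, lambda_2 = 13.0
The function is convex.

1


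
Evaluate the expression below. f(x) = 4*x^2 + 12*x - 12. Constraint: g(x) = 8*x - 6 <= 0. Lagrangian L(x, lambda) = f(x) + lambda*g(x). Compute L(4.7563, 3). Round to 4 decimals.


Step 1: Evaluate f(x).
f(4.7563) = 4*4.7563^2 + 12*4.7563 - 12 = 135.5652
Step 2: Evaluate g(x).
g(4.7563) = 8*4.7563 - 6 = 32.0504
Step 3: Compute Lagrangian.
L = 135.5652 + 3*32.0504 = 231.7164


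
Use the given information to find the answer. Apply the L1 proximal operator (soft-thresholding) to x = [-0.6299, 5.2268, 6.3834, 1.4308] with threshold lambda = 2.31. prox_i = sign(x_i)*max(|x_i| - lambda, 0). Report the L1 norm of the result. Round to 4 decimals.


Soft-thresholding with lambda = 2.31:
prox(-0.6299) = sign(-0.6299)*max(|-0.6299| - 2.31, 0) = 0.0
prox(5.2268) = sign(5.2268)*max(|5.2268| - 2.31, 0) = 2.9168
prox(6.3834) = sign(6.3834)*max(|6.3834| - 2.31, 0) = 4.0734
prox(1.4308) = sign(1.4308)*max(|1.4308| - 2.31, 0) = 0.0
prox(x) = [0.0, 2.9168, 4.0734, 0.0]
||prox(x)||_1 = 0.0 + 2.9168 + 4.0734 + 0.0 = 6.9902


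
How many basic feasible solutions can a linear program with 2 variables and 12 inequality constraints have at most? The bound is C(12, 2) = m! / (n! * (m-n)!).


Each vertex corresponds to some choice of n active constraints out of m, so the number of vertices is at most C(m, n) = m! / (n!(m-n)!).
m = 12, n = 2
Numerator: 12 * 11
Denominator: 2! = 2
C(12, 2) = 66


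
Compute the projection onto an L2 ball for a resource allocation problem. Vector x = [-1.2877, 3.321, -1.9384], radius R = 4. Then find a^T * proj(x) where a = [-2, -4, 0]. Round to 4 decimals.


Step 1: Compute ||x|| (intermediates to 6 decimals).
||x|| = sqrt((-1.2877)^2 + 3.321^2 + (-1.9384)^2) = 4.055195
Step 2: Project.
Since ||x|| > R, scale = R/||x|| = 4/4.055195 = 0.986389, proj(x) = scale * x
proj(x) = [-1.270173, 3.275798, -1.912016]
Step 3: Dot product.
a^T * proj(x) = -2*(-1.270173) - 4*3.275798 + 0*(-1.912016) = -10.5628


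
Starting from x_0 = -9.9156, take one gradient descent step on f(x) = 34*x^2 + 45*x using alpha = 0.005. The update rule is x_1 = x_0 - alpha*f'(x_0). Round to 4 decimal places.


We compute the gradient at x_0 and apply the update.
f'(x) = 68*x + 45
f'(-9.9156) = 68*-9.9156 + 45 = -629.2608
x_1 = -9.9156 - 0.005*-629.2608 = -6.7693


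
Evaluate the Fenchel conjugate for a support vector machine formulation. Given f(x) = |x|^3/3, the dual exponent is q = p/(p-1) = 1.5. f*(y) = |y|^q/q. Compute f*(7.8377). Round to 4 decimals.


The conjugate exponent q satisfies 1/p + 1/q = 1.
p = 3, so q = 3/(3 - 1) = 1.5
|y|^q = 7.8377^1.5 = 21.9423
f*(7.8377) = 21.9423 / 1.5 = 14.6282


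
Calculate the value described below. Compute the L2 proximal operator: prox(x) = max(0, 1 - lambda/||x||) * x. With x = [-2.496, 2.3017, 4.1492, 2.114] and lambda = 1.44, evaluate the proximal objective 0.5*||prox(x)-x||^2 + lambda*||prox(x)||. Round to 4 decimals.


Step 1: Compute ||x||.
||x|| = 5.763
Step 2: Compute scaling factor.
scale = max(0, 1 - 1.44/5.763) = 0.7501
Step 3: prox(x) = [-1.8723, 1.7266, 3.1124, 1.5858]
||prox(x)|| = 4.323
Step 4: Proximal objective.
0.5*||prox-x||^2 = 1.0368
lambda*||prox|| = 6.2251
Total = 7.262


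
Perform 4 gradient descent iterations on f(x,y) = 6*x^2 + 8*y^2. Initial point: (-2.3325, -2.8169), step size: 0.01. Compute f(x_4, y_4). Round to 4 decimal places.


Gradient descent on f(x,y) = 6*x^2 + 8*y^2.
Starting point: (-2.3325, -2.8169), alpha = 0.01
Step 1: grad_x = 2*6*-2.3325 = -27.99, grad_y = 2*8*-2.8169 = -45.0704
  x_1 = -2.3325 - 0.01*-27.99 = -2.0526
  y_1 = -2.8169 - 0.01*-45.0704 = -2.3662
Step 2: grad_x = 2*6*-2.0526 = -24.6312, grad_y = 2*8*-2.3662 = -37.8591
  x_2 = -2.0526 - 0.01*-24.6312 = -1.8063
  y_2 = -2.3662 - 0.01*-37.8591 = -1.9876
Step 3: grad_x = 2*6*-1.8063 = -21.6755, grad_y = 2*8*-1.9876 = -31.8017
  x_3 = -1.8063 - 0.01*-21.6755 = -1.5895
  y_3 = -1.9876 - 0.01*-31.8017 = -1.6696
Step 4: grad_x = 2*6*-1.5895 = -19.0744, grad_y = 2*8*-1.6696 = -26.7134
  x_4 = -1.5895 - 0.01*-19.0744 = -1.3988
  y_4 = -1.6696 - 0.01*-26.7134 = -1.4025
f(-1.3988, -1.4025) = 6*(-1.3988)^2 + 8*(-1.4025)^2 = 27.4747


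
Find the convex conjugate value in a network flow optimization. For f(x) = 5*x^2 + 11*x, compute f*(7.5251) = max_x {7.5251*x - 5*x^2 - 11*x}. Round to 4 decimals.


f*(y) = sup_x {y*x - a*x^2 - b*x} = sup_x {(y-b)*x - a*x^2}
FOC: (y - b) - 2a*x = 0 => x* = (y - b)/(2a)
x* = (7.5251 - 11)/(2*5) = -0.3475
f*(7.5251) = (y-b)^2/(4a) = (7.5251 - 11)^2/(4*5)
= 12.0749/20 = 0.6037


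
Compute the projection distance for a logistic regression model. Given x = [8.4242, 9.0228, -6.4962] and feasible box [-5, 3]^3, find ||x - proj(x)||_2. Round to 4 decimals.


Project each component onto [-5, 3].
clip(8.4242) = 3.0, clip(9.0228) = 3.0, clip(-6.4962) = -5.0
Projection = [3.0, 3.0, -5.0]
Squared diffs: [29.4219, 36.2741, 2.2386]
Distance = sqrt(67.9346) = 8.2422


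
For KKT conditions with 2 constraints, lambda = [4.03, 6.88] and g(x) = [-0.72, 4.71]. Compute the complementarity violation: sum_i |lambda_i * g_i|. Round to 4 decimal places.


KKT complementary slackness check:
lambda_1 * g_1 = 4.03 * -0.72 = -2.9016
lambda_2 * g_2 = 6.88 * 4.71 = 32.4048
Total violation = 2.9016 + 32.4048 = 35.3064


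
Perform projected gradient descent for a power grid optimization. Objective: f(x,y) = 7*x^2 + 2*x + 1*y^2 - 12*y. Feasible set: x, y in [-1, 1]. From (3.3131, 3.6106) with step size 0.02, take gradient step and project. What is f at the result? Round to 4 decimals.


Step 1: Compute gradient at (3.3131, 3.6106).
grad_x = 2*7*3.3131 + 2 = 48.3834
grad_y = 2*1*3.6106 - 12 = -4.7788
Step 2: Gradient step.
x_raw = 3.3131 - 0.02*48.3834 = 2.3454
y_raw = 3.6106 - 0.02*-4.7788 = 3.7062
Step 3: Project onto [-1, 1].
x_proj = clip(2.3454) = 1.0
y_proj = clip(3.7062) = 1.0
Step 4: Evaluate f.
f(1.0, 1.0) = -2.0


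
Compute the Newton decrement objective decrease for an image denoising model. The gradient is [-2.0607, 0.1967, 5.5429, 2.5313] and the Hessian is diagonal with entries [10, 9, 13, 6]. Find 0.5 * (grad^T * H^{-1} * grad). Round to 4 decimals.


Step 1: H is diagonal, so H^(-1) * g = [-0.2061, 0.0219, 0.4264, 0.4219].
Step 2: g^T H^(-1) g = sum_i g_i^2 / H_ii
  = (-2.0607)^2/10 + (0.1967)^2/9 + (5.5429)^2/13 + (2.5313)^2/6
  = 0.4246 + 0.0043 + 2.3634 + 1.0679 = 3.8602
Step 3: Objective decrease = 0.5 * g^T H^(-1) g = 1.9301


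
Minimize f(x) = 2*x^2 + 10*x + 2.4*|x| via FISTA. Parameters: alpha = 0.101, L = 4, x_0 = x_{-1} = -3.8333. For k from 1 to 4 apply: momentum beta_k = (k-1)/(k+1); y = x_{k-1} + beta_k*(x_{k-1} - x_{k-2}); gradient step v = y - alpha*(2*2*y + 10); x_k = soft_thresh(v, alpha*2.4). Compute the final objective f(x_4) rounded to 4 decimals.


FISTA on f(x) = 2*x^2 + 10*x + 2.4*|x|
L = 4, alpha = 0.101
Iteration 1: beta = 0.0, y = -3.8333 + 0.0*(-3.8333 + 3.8333) = -3.8333
  grad(y) = -5.3332, v = y - alpha*grad = -3.2946
  prox(v) = soft_thresh(-3.2946, 0.2424) = -3.0522
Iteration 2: beta = 0.3333, y = -3.0522 + 0.3333*(-3.0522 + 3.8333) = -2.7919
  grad(y) = -1.1676, v = y - alpha*grad = -2.674
  prox(v) = soft_thresh(-2.674, 0.2424) = -2.4316
Iteration 3: beta = 0.5, y = -2.4316 + 0.5*(-2.4316 + 3.0522) = -2.1212
  grad(y) = 1.5151, v = y - alpha*grad = -2.2743
  prox(v) = soft_thresh(-2.2743, 0.2424) = -2.0319
Iteration 4: beta = 0.6, y = -2.0319 + 0.6*(-2.0319 + 2.4316) = -1.792
  grad(y) = 2.8319, v = y - alpha*grad = -2.078
  prox(v) = soft_thresh(-2.078, 0.2424) = -1.8356
f(x_4) = 2*(-1.8356)^2 + 10*(-1.8356) + 2.4*|-1.8356| = -7.2117


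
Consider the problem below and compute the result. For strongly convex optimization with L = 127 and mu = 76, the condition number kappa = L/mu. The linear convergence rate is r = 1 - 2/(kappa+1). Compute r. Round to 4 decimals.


Step 1: Compute the condition number.
kappa = L/mu = 127/76 = 1.6711
Step 2: Compute the convergence rate.
r = 1 - 2/(kappa + 1) = 1 - 2*mu/(L + mu) = (L - mu)/(L + mu) = 51/203 = 0.2512


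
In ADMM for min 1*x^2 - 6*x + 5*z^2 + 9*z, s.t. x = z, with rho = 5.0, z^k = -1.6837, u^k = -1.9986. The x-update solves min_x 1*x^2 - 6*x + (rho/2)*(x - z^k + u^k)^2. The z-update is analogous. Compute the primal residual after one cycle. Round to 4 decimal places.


ADMM iteration with rho = 5.0, z^k = -1.6837, u^k = -1.9986
Step 1: x-update.
Minimize 1*x^2 - 6*x + (5.0/2)*(x + 1.6837 - 1.9986)^2
FOC: (2*1 + 5.0)*x = 6 + 5.0*(-1.6837 + 1.9986)
x^{k+1} = 1.0821
Step 2: z-update.
Minimize 5*z^2 + 9*z + (5.0/2)*(1.0821 - z - 1.9986)^2
FOC: (2*5 + 5.0)*z = -9 + 5.0*(1.0821 - 1.9986)
z^{k+1} = -0.9055
Step 3: u-update.
u^{k+1} = -1.9986 + 1.0821 + 0.9055 = -0.011
Step 4: Primal residual = |1.0821 + 0.9055| = 1.9876


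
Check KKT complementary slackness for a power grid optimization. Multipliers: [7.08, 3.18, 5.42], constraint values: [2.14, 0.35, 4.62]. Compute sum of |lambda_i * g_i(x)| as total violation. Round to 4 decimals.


KKT complementary slackness check:
lambda_1 * g_1 = 7.08 * 2.14 = 15.1512
lambda_2 * g_2 = 3.18 * 0.35 = 1.113
lambda_3 * g_3 = 5.42 * 4.62 = 25.0404
Total violation = 15.1512 + 1.113 + 25.0404 = 41.3046


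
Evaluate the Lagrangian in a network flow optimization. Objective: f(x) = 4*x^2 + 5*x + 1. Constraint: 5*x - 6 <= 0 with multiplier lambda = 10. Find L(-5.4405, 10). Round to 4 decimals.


Step 1: Evaluate f(x).
f(-5.4405) = 4*(-5.4405)^2 + 5*(-5.4405) + 1 = 92.1937
Step 2: Evaluate g(x).
g(-5.4405) = 5*-5.4405 - 6 = -33.2025
Step 3: Compute Lagrangian.
L = 92.1937 + 10*-33.2025 = -239.8313


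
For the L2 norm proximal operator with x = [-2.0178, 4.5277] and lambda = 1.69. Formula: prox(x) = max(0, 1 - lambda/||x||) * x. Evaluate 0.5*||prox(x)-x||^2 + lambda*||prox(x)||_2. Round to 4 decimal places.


Step 1: Compute ||x||.
||x|| = 4.957
Step 2: Compute scaling factor.
scale = max(0, 1 - 1.69/4.957) = 0.6591
Step 3: prox(x) = [-1.3299, 2.9841]
||prox(x)|| = 3.267
Step 4: Proximal objective.
0.5*||prox-x||^2 = 1.4281
lambda*||prox|| = 5.5212
Total = 6.9492


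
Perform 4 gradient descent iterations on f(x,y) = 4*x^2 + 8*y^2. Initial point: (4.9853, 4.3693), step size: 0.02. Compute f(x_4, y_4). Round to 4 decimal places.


Gradient descent on f(x,y) = 4*x^2 + 8*y^2.
Starting point: (4.9853, 4.3693), alpha = 0.02
Step 1: grad_x = 2*4*4.9853 = 39.8824, grad_y = 2*8*4.3693 = 69.9088
  x_1 = 4.9853 - 0.02*39.8824 = 4.1877
  y_1 = 4.3693 - 0.02*69.9088 = 2.9711
Step 2: grad_x = 2*4*4.1877 = 33.5012, grad_y = 2*8*2.9711 = 47.538
  x_2 = 4.1877 - 0.02*33.5012 = 3.5176
  y_2 = 2.9711 - 0.02*47.538 = 2.0204
Step 3: grad_x = 2*4*3.5176 = 28.141, grad_y = 2*8*2.0204 = 32.3258
  x_3 = 3.5176 - 0.02*28.141 = 2.9548
  y_3 = 2.0204 - 0.02*32.3258 = 1.3738
Step 4: grad_x = 2*4*2.9548 = 23.6385, grad_y = 2*8*1.3738 = 21.9816
  x_4 = 2.9548 - 0.02*23.6385 = 2.482
  y_4 = 1.3738 - 0.02*21.9816 = 0.9342
f(2.482, 0.9342) = 4*2.482^2 + 8*0.9342^2 = 31.6241


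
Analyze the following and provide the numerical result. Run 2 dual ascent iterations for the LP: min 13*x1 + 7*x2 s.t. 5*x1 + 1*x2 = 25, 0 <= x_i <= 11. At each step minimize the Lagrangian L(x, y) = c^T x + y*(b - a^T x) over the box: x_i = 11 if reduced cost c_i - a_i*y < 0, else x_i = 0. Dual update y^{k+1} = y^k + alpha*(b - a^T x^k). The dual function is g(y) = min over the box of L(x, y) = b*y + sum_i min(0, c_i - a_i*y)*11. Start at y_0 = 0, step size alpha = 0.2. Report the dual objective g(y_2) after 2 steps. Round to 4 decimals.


Dual ascent for LP: min 13*x1 + 7*x2, 5*x1 + 1*x2 = 25, 0 <= x_i <= 11
Step 1: y^k = 0.0, reduced costs: (13.0, 7.0)
  x^k = (0.0, 0.0), subgradient = b - a^T x = 25.0
  y^{k+1} = 0.0 + 0.2*25.0 = 5.0
Step 2: y^k = 5.0, reduced costs: (-12.0, 2.0)
  x^k = (11.0, 0.0), subgradient = b - a^T x = -30.0
  y^{k+1} = 5.0 + 0.2*-30.0 = -1.0
Dual objective at y_2 = -1.0: reduced costs (18.0, 8.0), box minimizer x = (0.0, 0.0)
g(y_2) = b*y + (c1 - a1*y)*x1 + (c2 - a2*y)*x2 = 25*(-1.0) + 18.0*0.0 + 8.0*0.0 = -25.0 + 0.0 + 0.0 = -25.0


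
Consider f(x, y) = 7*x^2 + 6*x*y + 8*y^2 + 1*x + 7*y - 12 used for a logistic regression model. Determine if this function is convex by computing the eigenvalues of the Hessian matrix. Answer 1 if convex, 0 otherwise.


The Hessian of f(x,y) = 7*x^2 + 6*x*y + 8*y^2 + 1*x + 7*y - 12 is:
H = [[14, 6], [6, 16]]
Trace = 14 + 16 = 30
Determinant = 14*16 - (6)^2 = 188
Discriminant = (30)^2 - 4*188 = 148.0
Eigenvalues: lambda_1 = 8.9172, lambda_2 = 21.0828
The function is convex.

1


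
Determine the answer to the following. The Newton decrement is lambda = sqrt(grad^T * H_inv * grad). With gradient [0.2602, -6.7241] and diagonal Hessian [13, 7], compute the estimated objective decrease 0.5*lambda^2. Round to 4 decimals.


Step 1: H is diagonal, so H^(-1) * g = [0.02, -0.9606].
Step 2: g^T H^(-1) g = sum_i g_i^2 / H_ii
  = (0.2602)^2/13 + (-6.7241)^2/7
  = 0.0052 + 6.4591 = 6.4643
Step 3: Objective decrease = 0.5 * g^T H^(-1) g = 3.2321


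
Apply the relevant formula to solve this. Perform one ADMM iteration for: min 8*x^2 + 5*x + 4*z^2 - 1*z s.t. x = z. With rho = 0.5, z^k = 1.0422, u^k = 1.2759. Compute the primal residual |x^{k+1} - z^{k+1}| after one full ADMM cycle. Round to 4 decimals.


ADMM iteration with rho = 0.5, z^k = 1.0422, u^k = 1.2759
Step 1: x-update.
Minimize 8*x^2 + 5*x + (0.5/2)*(x - 1.0422 + 1.2759)^2
FOC: (2*8 + 0.5)*x = -5 + 0.5*(1.0422 - 1.2759)
x^{k+1} = -0.3101
Step 2: z-update.
Minimize 4*z^2 - 1*z + (0.5/2)*(-0.3101 - z + 1.2759)^2
FOC: (2*4 + 0.5)*z = 1 + 0.5*(-0.3101 + 1.2759)
z^{k+1} = 0.1745
Step 3: u-update.
u^{k+1} = 1.2759 - 0.3101 - 0.1745 = 0.7913
Step 4: Primal residual = |-0.3101 - 0.1745| = 0.4846


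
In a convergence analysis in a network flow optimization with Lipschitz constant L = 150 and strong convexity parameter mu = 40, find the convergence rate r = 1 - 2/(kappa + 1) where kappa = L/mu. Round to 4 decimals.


Step 1: Compute the condition number.
kappa = L/mu = 150/40 = 3.75
Step 2: Compute the convergence rate.
r = 1 - 2/(kappa + 1) = 1 - 2*mu/(L + mu) = (L - mu)/(L + mu) = 110/190 = 0.5789


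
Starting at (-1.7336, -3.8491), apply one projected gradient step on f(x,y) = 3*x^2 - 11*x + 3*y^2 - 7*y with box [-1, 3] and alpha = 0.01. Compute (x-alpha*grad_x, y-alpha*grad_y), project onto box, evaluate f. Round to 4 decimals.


Step 1: Compute gradient at (-1.7336, -3.8491).
grad_x = 2*3*-1.7336 - 11 = -21.4016
grad_y = 2*3*-3.8491 - 7 = -30.0946
Step 2: Gradient step.
x_raw = -1.7336 - 0.01*-21.4016 = -1.5196
y_raw = -3.8491 - 0.01*-30.0946 = -3.5482
Step 3: Project onto [-1, 3].
x_proj = clip(-1.5196) = -1.0
y_proj = clip(-3.5482) = -1.0
Step 4: Evaluate f.
f(-1.0, -1.0) = 24.0


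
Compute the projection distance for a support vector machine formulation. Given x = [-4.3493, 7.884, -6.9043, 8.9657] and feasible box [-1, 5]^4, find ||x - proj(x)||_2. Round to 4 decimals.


Project each component onto [-1, 5].
clip(-4.3493) = -1.0, clip(7.884) = 5.0, clip(-6.9043) = -1.0, clip(8.9657) = 5.0
Projection = [-1.0, 5.0, -1.0, 5.0]
Squared diffs: [11.2178, 8.3175, 34.8608, 15.7268]
Distance = sqrt(70.1229) = 8.3739


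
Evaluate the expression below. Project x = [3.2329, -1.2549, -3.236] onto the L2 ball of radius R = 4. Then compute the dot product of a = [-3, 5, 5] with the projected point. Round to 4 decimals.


Step 1: Compute ||x|| (intermediates to 6 decimals).
||x|| = sqrt(3.2329^2 + (-1.2549)^2 + (-3.236)^2) = 4.743218
Step 2: Project.
Since ||x|| > R, scale = R/||x|| = 4/4.743218 = 0.843309, proj(x) = scale * x
proj(x) = [2.726334, -1.058268, -2.728948]
Step 3: Dot product.
a^T * proj(x) = -3*2.726334 + 5*(-1.058268) + 5*(-2.728948) = -27.1151


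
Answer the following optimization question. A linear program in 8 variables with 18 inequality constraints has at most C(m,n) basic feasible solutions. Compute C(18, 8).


Each vertex corresponds to some choice of n active constraints out of m, so the number of vertices is at most C(m, n) = m! / (n!(m-n)!).
m = 18, n = 8
Numerator: 18 * 17 * 16 * 15 * 14 * 13 * 12 * 11
Denominator: 8! = 40320
C(18, 8) = 43758


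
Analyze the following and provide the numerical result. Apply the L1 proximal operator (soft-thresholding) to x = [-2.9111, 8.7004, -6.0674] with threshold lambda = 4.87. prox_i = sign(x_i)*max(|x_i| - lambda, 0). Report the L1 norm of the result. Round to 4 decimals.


Soft-thresholding with lambda = 4.87:
prox(-2.9111) = sign(-2.9111)*max(|-2.9111| - 4.87, 0) = 0.0
prox(8.7004) = sign(8.7004)*max(|8.7004| - 4.87, 0) = 3.8304
prox(-6.0674) = sign(-6.0674)*max(|-6.0674| - 4.87, 0) = -1.1974
prox(x) = [0.0, 3.8304, -1.1974]
||prox(x)||_1 = 0.0 + 3.8304 + 1.1974 = 5.0278


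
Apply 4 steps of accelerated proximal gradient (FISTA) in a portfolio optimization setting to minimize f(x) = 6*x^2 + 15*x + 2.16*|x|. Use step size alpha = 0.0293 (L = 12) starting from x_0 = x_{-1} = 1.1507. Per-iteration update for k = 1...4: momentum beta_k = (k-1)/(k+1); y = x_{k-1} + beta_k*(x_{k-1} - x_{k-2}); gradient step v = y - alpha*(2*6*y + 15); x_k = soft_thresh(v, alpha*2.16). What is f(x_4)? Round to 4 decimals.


FISTA on f(x) = 6*x^2 + 15*x + 2.16*|x|
L = 12, alpha = 0.0293
Iteration 1: beta = 0.0, y = 1.1507 + 0.0*(1.1507 - 1.1507) = 1.1507
  grad(y) = 28.8084, v = y - alpha*grad = 0.3066
  prox(v) = soft_thresh(0.3066, 0.0633) = 0.2433
Iteration 2: beta = 0.3333, y = 0.2433 + 0.3333*(0.2433 - 1.1507) = -0.0591
  grad(y) = 14.2904, v = y - alpha*grad = -0.4778
  prox(v) = soft_thresh(-0.4778, 0.0633) = -0.4146
Iteration 3: beta = 0.5, y = -0.4146 + 0.5*(-0.4146 - 0.2433) = -0.7435
  grad(y) = 6.0781, v = y - alpha*grad = -0.9216
  prox(v) = soft_thresh(-0.9216, 0.0633) = -0.8583
Iteration 4: beta = 0.6, y = -0.8583 + 0.6*(-0.8583 + 0.4146) = -1.1245
  grad(y) = 1.5056, v = y - alpha*grad = -1.1686
  prox(v) = soft_thresh(-1.1686, 0.0633) = -1.1054
f(x_4) = 6*(-1.1054)^2 + 15*(-1.1054) + 2.16*|-1.1054| = -6.8619


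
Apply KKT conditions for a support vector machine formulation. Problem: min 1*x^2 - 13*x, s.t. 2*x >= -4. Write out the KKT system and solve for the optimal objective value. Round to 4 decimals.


Step 1: Try lambda = 0 (constraint inactive).
Stationarity: 2*1*x - 13 = 0
x* = 13/(2*1) = 6.5
Check constraint: 2*6.5 = 13.0 >= -4 -- satisfied.
Step 2: Compute optimal value.
f(x*) = 1*6.5^2 - 13*6.5 = -42.25


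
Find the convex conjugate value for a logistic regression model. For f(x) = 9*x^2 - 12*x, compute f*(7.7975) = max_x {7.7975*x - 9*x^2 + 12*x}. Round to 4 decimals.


f*(y) = sup_x {y*x - a*x^2 - b*x} = sup_x {(y-b)*x - a*x^2}
FOC: (y - b) - 2a*x = 0 => x* = (y - b)/(2a)
x* = (7.7975 + 12)/(2*9) = 1.0999
f*(7.7975) = (y-b)^2/(4a) = (7.7975 + 12)^2/(4*9)
= 391.941/36 = 10.8873


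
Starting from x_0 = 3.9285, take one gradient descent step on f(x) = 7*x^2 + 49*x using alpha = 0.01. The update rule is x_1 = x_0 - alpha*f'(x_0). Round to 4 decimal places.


We compute the gradient at x_0 and apply the update.
f'(x) = 14*x + 49
f'(3.9285) = 14*3.9285 + 49 = 103.999
x_1 = 3.9285 - 0.01*103.999 = 2.8885


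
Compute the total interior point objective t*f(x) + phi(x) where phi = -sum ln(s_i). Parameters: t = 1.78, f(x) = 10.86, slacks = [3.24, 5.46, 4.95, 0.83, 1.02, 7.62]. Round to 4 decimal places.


Step 1: Compute log-barrier.
ln values: [1.1756, 1.6974, 1.5994, -0.1863, 0.0198, 2.0308]
phi = -(1.1756 + 1.6974 + 1.5994 - 0.1863 + 0.0198 + 2.0308) = -6.3367
Step 2: Compute augmented objective.
t*f(x) = 1.78*10.86 = 19.3308
Total = 19.3308 - 6.3367 = 12.9941


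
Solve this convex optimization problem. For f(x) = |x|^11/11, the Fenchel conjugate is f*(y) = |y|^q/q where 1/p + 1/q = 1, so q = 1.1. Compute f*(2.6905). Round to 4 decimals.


The conjugate exponent q satisfies 1/p + 1/q = 1.
p = 11, so q = 11/(11 - 1) = 1.1
|y|^q = 2.6905^1.1 = 2.9704
f*(2.6905) = 2.9704 / 1.1 = 2.7004


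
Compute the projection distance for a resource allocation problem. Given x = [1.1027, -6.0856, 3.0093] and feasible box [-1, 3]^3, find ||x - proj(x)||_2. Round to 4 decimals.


Project each component onto [-1, 3].
clip(1.1027) = 1.1027, clip(-6.0856) = -1.0, clip(3.0093) = 3.0
Projection = [1.1027, -1.0, 3.0]
Squared diffs: [0.0, 25.8633, 0.0001]
Distance = sqrt(25.8634) = 5.0856


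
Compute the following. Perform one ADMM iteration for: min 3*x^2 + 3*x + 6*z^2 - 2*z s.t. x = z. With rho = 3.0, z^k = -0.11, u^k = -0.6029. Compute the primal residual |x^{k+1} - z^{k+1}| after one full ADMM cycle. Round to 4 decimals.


ADMM iteration with rho = 3.0, z^k = -0.11, u^k = -0.6029
Step 1: x-update.
Minimize 3*x^2 + 3*x + (3.0/2)*(x + 0.11 - 0.6029)^2
FOC: (2*3 + 3.0)*x = -3 + 3.0*(-0.11 + 0.6029)
x^{k+1} = -0.169
Step 2: z-update.
Minimize 6*z^2 - 2*z + (3.0/2)*(-0.169 - z - 0.6029)^2
FOC: (2*6 + 3.0)*z = 2 + 3.0*(-0.169 - 0.6029)
z^{k+1} = -0.0211
Step 3: u-update.
u^{k+1} = -0.6029 - 0.169 + 0.0211 = -0.7509
Step 4: Primal residual = |-0.169 + 0.0211| = 0.148


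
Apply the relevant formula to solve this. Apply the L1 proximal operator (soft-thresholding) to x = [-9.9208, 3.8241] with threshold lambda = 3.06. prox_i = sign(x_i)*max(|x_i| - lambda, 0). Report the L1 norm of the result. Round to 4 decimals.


Soft-thresholding with lambda = 3.06:
prox(-9.9208) = sign(-9.9208)*max(|-9.9208| - 3.06, 0) = -6.8608
prox(3.8241) = sign(3.8241)*max(|3.8241| - 3.06, 0) = 0.7641
prox(x) = [-6.8608, 0.7641]
||prox(x)||_1 = 6.8608 + 0.7641 = 7.6249


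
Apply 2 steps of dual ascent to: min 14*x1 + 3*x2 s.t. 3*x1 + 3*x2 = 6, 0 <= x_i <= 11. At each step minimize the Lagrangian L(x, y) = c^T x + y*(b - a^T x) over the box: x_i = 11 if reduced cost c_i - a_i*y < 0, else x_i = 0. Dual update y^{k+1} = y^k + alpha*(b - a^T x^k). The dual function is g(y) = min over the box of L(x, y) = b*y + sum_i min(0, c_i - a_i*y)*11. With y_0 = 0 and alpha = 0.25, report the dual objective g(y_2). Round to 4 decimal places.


Dual ascent for LP: min 14*x1 + 3*x2, 3*x1 + 3*x2 = 6, 0 <= x_i <= 11
Step 1: y^k = 0.0, reduced costs: (14.0, 3.0)
  x^k = (0.0, 0.0), subgradient = b - a^T x = 6.0
  y^{k+1} = 0.0 + 0.25*6.0 = 1.5
Step 2: y^k = 1.5, reduced costs: (9.5, -1.5)
  x^k = (0.0, 11.0), subgradient = b - a^T x = -27.0
  y^{k+1} = 1.5 + 0.25*-27.0 = -5.25
Dual objective at y_2 = -5.25: reduced costs (29.75, 18.75), box minimizer x = (0.0, 0.0)
g(y_2) = b*y + (c1 - a1*y)*x1 + (c2 - a2*y)*x2 = 6*(-5.25) + 29.75*0.0 + 18.75*0.0 = -31.5 + 0.0 + 0.0 = -31.5


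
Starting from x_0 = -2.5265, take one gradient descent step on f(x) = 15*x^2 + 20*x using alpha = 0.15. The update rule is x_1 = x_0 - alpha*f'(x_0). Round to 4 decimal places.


We compute the gradient at x_0 and apply the update.
f'(x) = 30*x + 20
f'(-2.5265) = 30*-2.5265 + 20 = -55.795
x_1 = -2.5265 - 0.15*-55.795 = 5.8428


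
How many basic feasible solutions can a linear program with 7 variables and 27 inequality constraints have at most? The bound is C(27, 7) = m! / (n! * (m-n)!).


Each vertex corresponds to some choice of n active constraints out of m, so the number of vertices is at most C(m, n) = m! / (n!(m-n)!).
m = 27, n = 7
Numerator: 27 * 26 * 25 * 24 * 23 * 22 * 21
Denominator: 7! = 5040
C(27, 7) = 888030


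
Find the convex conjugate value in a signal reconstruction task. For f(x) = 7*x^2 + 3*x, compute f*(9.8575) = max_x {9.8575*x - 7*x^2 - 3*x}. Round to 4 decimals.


f*(y) = sup_x {y*x - a*x^2 - b*x} = sup_x {(y-b)*x - a*x^2}
FOC: (y - b) - 2a*x = 0 => x* = (y - b)/(2a)
x* = (9.8575 - 3)/(2*7) = 0.4898
f*(9.8575) = (y-b)^2/(4a) = (9.8575 - 3)^2/(4*7)
= 47.0253/28 = 1.6795


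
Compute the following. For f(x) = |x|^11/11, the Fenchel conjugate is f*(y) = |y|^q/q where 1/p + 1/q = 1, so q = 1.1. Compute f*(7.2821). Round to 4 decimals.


The conjugate exponent q satisfies 1/p + 1/q = 1.
p = 11, so q = 11/(11 - 1) = 1.1
|y|^q = 7.2821^1.1 = 8.8814
f*(7.2821) = 8.8814 / 1.1 = 8.074


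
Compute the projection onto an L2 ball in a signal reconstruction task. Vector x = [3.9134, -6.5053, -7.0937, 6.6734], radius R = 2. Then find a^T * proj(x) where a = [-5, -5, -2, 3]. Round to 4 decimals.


Step 1: Compute ||x|| (intermediates to 6 decimals).
||x|| = sqrt(3.9134^2 + (-6.5053)^2 + (-7.0937)^2 + 6.6734^2) = 12.348622
Step 2: Project.
Since ||x|| > R, scale = R/||x|| = 2/12.348622 = 0.161961, proj(x) = scale * x
proj(x) = [0.633818, -1.053605, -1.148903, 1.080831]
Step 3: Dot product.
a^T * proj(x) = -5*0.633818 - 5*(-1.053605) - 2*(-1.148903) + 3*1.080831 = 7.6392


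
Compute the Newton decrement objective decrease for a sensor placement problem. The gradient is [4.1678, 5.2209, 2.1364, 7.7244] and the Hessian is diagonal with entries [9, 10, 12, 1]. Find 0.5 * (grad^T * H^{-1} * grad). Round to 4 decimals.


Step 1: H is diagonal, so H^(-1) * g = [0.4631, 0.5221, 0.178, 7.7244].
Step 2: g^T H^(-1) g = sum_i g_i^2 / H_ii
  = (4.1678)^2/9 + (5.2209)^2/10 + (2.1364)^2/12 + (7.7244)^2/1
  = 1.9301 + 2.7258 + 0.3804 + 59.6664 = 64.7025
Step 3: Objective decrease = 0.5 * g^T H^(-1) g = 32.3513


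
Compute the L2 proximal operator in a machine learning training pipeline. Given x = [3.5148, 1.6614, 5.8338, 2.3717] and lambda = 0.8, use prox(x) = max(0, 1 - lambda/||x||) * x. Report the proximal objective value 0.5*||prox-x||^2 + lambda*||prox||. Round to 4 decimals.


Step 1: Compute ||x||.
||x|| = 7.4008
Step 2: Compute scaling factor.
scale = max(0, 1 - 0.8/7.4008) = 0.8919
Step 3: prox(x) = [3.1349, 1.4818, 5.2032, 2.1153]
||prox(x)|| = 6.6008
Step 4: Proximal objective.
0.5*||prox-x||^2 = 0.32
lambda*||prox|| = 5.2806
Total = 5.6007


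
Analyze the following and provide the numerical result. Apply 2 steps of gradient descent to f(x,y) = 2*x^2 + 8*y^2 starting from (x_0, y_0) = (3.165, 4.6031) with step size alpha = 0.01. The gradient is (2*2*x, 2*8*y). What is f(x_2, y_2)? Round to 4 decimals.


Gradient descent on f(x,y) = 2*x^2 + 8*y^2.
Starting point: (3.165, 4.6031), alpha = 0.01
Step 1: grad_x = 2*2*3.165 = 12.66, grad_y = 2*8*4.6031 = 73.6496
  x_1 = 3.165 - 0.01*12.66 = 3.0384
  y_1 = 4.6031 - 0.01*73.6496 = 3.8666
Step 2: grad_x = 2*2*3.0384 = 12.1536, grad_y = 2*8*3.8666 = 61.8657
  x_2 = 3.0384 - 0.01*12.1536 = 2.9169
  y_2 = 3.8666 - 0.01*61.8657 = 3.2479
f(2.9169, 3.2479) = 2*2.9169^2 + 8*3.2479^2 = 101.4095


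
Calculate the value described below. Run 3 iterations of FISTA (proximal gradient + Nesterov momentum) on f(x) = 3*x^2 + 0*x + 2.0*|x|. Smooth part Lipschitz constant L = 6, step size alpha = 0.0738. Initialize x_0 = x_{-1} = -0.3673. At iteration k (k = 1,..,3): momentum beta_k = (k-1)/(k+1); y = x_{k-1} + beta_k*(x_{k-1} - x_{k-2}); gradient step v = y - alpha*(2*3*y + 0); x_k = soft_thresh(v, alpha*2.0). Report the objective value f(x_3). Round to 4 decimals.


FISTA on f(x) = 3*x^2 + 0*x + 2.0*|x|
L = 6, alpha = 0.0738
Iteration 1: beta = 0.0, y = -0.3673 + 0.0*(-0.3673 + 0.3673) = -0.3673
  grad(y) = -2.2038, v = y - alpha*grad = -0.2047
  prox(v) = soft_thresh(-0.2047, 0.1476) = -0.0571
Iteration 2: beta = 0.3333, y = -0.0571 + 0.3333*(-0.0571 + 0.3673) = 0.0464
  grad(y) = 0.2781, v = y - alpha*grad = 0.0258
  prox(v) = soft_thresh(0.0258, 0.1476) = 0.0
Iteration 3: beta = 0.5, y = 0.0 + 0.5*(0.0 + 0.0571) = 0.0285
  grad(y) = 0.1712, v = y - alpha*grad = 0.0159
  prox(v) = soft_thresh(0.0159, 0.1476) = 0.0
f(x_3) = 3*0.0^2 + 0*0.0 + 2.0*|0.0| = 0.0
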